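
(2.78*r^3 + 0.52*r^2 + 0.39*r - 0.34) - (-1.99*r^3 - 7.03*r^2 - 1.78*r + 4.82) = 4.77*r^3 + 7.55*r^2 + 2.17*r - 5.16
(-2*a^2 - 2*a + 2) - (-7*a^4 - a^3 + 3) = 7*a^4 + a^3 - 2*a^2 - 2*a - 1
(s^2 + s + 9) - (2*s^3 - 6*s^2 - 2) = -2*s^3 + 7*s^2 + s + 11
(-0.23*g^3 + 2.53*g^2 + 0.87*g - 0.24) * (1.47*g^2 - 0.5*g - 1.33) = -0.3381*g^5 + 3.8341*g^4 + 0.3198*g^3 - 4.1527*g^2 - 1.0371*g + 0.3192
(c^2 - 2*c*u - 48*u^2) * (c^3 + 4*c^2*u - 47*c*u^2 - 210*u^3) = c^5 + 2*c^4*u - 103*c^3*u^2 - 308*c^2*u^3 + 2676*c*u^4 + 10080*u^5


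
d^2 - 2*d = d*(d - 2)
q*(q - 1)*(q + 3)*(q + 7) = q^4 + 9*q^3 + 11*q^2 - 21*q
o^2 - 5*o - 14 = (o - 7)*(o + 2)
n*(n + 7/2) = n^2 + 7*n/2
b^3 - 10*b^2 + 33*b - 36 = (b - 4)*(b - 3)^2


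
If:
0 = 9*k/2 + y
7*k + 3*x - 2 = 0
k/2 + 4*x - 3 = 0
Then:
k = -2/53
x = 40/53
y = 9/53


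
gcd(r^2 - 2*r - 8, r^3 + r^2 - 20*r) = r - 4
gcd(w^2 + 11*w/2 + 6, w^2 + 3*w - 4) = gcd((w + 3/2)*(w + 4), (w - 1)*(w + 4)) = w + 4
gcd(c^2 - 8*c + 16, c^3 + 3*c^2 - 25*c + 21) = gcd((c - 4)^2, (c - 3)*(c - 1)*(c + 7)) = 1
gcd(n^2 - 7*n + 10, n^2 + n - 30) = n - 5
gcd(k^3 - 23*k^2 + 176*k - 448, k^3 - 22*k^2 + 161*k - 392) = k^2 - 15*k + 56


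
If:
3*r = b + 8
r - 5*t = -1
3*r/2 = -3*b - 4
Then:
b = -16/7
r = 40/21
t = 61/105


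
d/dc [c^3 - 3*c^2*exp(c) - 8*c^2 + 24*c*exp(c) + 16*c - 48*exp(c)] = -3*c^2*exp(c) + 3*c^2 + 18*c*exp(c) - 16*c - 24*exp(c) + 16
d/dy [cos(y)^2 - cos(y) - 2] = sin(y) - sin(2*y)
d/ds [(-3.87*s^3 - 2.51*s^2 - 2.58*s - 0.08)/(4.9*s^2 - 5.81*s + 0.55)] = (-18.963*s^4 + 44.9694*s^3 + 20.8396*s^2 - 1.977*s - 1.8838)/(24.01*s^4 - 56.938*s^3 + 39.1461*s^2 - 6.391*s + 0.3025)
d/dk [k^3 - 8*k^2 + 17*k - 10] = 3*k^2 - 16*k + 17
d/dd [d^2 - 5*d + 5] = 2*d - 5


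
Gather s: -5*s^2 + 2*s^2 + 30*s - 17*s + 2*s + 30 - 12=-3*s^2 + 15*s + 18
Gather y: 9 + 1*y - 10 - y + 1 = 0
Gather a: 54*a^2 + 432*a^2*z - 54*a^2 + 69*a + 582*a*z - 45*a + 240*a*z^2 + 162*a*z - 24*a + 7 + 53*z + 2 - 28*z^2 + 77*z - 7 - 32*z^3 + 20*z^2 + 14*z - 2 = 432*a^2*z + a*(240*z^2 + 744*z) - 32*z^3 - 8*z^2 + 144*z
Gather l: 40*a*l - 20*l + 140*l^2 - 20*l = 140*l^2 + l*(40*a - 40)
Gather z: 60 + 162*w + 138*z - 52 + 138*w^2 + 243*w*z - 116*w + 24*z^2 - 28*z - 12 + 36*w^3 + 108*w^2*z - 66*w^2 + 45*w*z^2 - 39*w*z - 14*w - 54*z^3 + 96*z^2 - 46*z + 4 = 36*w^3 + 72*w^2 + 32*w - 54*z^3 + z^2*(45*w + 120) + z*(108*w^2 + 204*w + 64)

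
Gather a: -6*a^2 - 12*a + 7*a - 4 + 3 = -6*a^2 - 5*a - 1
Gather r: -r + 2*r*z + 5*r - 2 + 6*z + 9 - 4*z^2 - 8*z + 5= r*(2*z + 4) - 4*z^2 - 2*z + 12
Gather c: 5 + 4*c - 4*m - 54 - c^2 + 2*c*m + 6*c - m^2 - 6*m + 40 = -c^2 + c*(2*m + 10) - m^2 - 10*m - 9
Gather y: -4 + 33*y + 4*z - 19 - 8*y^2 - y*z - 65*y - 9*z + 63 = -8*y^2 + y*(-z - 32) - 5*z + 40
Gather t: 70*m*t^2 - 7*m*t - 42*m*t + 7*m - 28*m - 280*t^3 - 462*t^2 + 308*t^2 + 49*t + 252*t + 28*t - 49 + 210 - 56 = -21*m - 280*t^3 + t^2*(70*m - 154) + t*(329 - 49*m) + 105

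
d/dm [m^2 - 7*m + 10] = 2*m - 7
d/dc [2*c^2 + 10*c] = 4*c + 10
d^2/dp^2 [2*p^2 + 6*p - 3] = 4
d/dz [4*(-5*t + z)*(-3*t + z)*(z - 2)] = 60*t^2 - 64*t*z + 64*t + 12*z^2 - 16*z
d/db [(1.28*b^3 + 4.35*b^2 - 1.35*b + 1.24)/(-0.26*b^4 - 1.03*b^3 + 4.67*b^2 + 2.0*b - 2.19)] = (0.3328*b^6 + 2.262*b^5 + 9.4051*b^4 + 3.6286*b^3 + 10.4265*b^2 - 30.6346*b + 0.4765)/(0.0676*b^8 + 0.5356*b^7 - 1.3675*b^6 - 10.6602*b^5 + 18.8277*b^4 + 23.1914*b^3 - 16.4546*b^2 - 8.76*b + 4.7961)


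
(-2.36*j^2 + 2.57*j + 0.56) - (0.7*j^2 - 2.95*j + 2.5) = -3.06*j^2 + 5.52*j - 1.94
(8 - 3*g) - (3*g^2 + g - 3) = -3*g^2 - 4*g + 11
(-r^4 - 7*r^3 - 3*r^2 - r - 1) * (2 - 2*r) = 2*r^5 + 12*r^4 - 8*r^3 - 4*r^2 - 2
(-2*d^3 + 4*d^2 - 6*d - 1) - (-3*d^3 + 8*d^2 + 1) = d^3 - 4*d^2 - 6*d - 2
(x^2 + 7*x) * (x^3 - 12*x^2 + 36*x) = x^5 - 5*x^4 - 48*x^3 + 252*x^2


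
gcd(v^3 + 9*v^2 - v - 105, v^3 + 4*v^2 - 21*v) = v^2 + 4*v - 21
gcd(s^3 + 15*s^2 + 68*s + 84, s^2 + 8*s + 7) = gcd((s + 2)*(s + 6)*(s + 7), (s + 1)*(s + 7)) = s + 7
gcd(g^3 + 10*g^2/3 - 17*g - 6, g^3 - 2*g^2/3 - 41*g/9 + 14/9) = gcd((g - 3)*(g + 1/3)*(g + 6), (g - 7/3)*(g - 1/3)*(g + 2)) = 1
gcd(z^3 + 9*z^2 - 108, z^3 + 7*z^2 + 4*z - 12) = z + 6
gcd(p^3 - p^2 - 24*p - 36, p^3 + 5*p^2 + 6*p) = p^2 + 5*p + 6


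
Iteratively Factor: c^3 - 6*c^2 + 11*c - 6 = (c - 1)*(c^2 - 5*c + 6) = (c - 3)*(c - 1)*(c - 2)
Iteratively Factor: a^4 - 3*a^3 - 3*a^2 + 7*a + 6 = (a + 1)*(a^3 - 4*a^2 + a + 6) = (a + 1)^2*(a^2 - 5*a + 6) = (a - 2)*(a + 1)^2*(a - 3)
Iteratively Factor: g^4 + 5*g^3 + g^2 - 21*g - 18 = (g - 2)*(g^3 + 7*g^2 + 15*g + 9) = (g - 2)*(g + 3)*(g^2 + 4*g + 3) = (g - 2)*(g + 3)^2*(g + 1)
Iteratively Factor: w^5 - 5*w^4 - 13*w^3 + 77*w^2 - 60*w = (w - 5)*(w^4 - 13*w^2 + 12*w) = (w - 5)*(w - 3)*(w^3 + 3*w^2 - 4*w) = w*(w - 5)*(w - 3)*(w^2 + 3*w - 4) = w*(w - 5)*(w - 3)*(w - 1)*(w + 4)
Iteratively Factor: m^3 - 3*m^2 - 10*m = (m)*(m^2 - 3*m - 10) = m*(m + 2)*(m - 5)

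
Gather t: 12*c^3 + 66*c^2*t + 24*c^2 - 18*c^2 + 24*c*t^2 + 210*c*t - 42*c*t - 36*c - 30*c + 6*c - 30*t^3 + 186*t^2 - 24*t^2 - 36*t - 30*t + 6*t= 12*c^3 + 6*c^2 - 60*c - 30*t^3 + t^2*(24*c + 162) + t*(66*c^2 + 168*c - 60)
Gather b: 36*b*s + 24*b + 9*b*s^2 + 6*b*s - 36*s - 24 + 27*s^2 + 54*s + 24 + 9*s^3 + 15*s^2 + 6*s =b*(9*s^2 + 42*s + 24) + 9*s^3 + 42*s^2 + 24*s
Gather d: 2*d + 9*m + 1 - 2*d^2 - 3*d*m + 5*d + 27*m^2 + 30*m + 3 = -2*d^2 + d*(7 - 3*m) + 27*m^2 + 39*m + 4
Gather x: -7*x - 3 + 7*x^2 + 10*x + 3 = 7*x^2 + 3*x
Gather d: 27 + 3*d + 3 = 3*d + 30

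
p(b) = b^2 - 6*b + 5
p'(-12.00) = -30.00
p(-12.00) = 221.00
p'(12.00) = 18.00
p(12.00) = 77.00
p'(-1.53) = -9.06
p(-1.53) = 16.52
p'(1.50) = -3.00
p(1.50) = -1.75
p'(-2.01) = -10.02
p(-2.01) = 21.10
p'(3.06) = 0.12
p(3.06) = -4.00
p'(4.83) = 3.66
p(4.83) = -0.65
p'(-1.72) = -9.44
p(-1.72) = 18.28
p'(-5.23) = -16.46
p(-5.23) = 63.73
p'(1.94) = -2.12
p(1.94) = -2.88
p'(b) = 2*b - 6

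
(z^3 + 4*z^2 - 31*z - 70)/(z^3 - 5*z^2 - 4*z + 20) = (z + 7)/(z - 2)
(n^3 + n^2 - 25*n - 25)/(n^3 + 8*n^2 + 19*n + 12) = (n^2 - 25)/(n^2 + 7*n + 12)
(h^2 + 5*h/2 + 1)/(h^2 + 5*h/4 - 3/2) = 2*(2*h + 1)/(4*h - 3)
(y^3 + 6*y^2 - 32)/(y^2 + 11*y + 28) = (y^2 + 2*y - 8)/(y + 7)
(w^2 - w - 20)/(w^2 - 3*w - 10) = (w + 4)/(w + 2)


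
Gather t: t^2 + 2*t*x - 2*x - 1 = t^2 + 2*t*x - 2*x - 1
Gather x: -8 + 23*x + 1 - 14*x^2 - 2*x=-14*x^2 + 21*x - 7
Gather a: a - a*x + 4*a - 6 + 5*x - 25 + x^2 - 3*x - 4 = a*(5 - x) + x^2 + 2*x - 35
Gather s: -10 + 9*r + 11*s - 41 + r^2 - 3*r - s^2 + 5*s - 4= r^2 + 6*r - s^2 + 16*s - 55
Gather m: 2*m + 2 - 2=2*m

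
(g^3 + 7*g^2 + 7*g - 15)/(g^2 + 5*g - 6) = (g^2 + 8*g + 15)/(g + 6)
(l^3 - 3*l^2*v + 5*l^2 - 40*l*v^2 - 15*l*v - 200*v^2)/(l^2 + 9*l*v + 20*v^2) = (l^2 - 8*l*v + 5*l - 40*v)/(l + 4*v)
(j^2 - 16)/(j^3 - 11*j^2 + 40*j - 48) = (j + 4)/(j^2 - 7*j + 12)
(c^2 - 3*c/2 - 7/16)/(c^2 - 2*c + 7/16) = (4*c + 1)/(4*c - 1)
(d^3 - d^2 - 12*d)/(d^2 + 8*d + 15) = d*(d - 4)/(d + 5)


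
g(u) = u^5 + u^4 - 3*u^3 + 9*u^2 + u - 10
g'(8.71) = 30894.92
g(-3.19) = -51.00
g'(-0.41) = -8.03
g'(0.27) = 5.31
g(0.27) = -9.13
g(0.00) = -10.00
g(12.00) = 265682.00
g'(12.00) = 109513.00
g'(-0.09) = -0.70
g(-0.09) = -10.01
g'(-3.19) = 239.91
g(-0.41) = -8.67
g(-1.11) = 3.91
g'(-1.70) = -33.50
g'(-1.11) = -27.95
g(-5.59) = -3692.20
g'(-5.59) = 3802.66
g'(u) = 5*u^4 + 4*u^3 - 9*u^2 + 18*u + 1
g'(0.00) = 1.00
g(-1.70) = 23.20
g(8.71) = 54583.72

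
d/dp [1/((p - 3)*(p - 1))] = 2*(2 - p)/(p^4 - 8*p^3 + 22*p^2 - 24*p + 9)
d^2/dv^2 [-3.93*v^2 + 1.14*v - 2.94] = -7.86000000000000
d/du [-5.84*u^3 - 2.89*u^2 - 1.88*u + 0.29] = -17.52*u^2 - 5.78*u - 1.88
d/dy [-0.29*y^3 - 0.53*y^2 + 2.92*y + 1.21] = -0.87*y^2 - 1.06*y + 2.92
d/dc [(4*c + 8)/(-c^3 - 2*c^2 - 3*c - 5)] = 4*(2*c^3 + 8*c^2 + 8*c + 1)/(c^6 + 4*c^5 + 10*c^4 + 22*c^3 + 29*c^2 + 30*c + 25)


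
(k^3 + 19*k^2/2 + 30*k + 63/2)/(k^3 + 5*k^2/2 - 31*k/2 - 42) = (k + 3)/(k - 4)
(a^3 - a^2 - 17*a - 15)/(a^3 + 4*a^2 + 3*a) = (a - 5)/a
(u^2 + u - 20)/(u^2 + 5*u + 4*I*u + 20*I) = (u - 4)/(u + 4*I)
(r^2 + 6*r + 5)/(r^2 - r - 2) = (r + 5)/(r - 2)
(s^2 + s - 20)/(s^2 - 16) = (s + 5)/(s + 4)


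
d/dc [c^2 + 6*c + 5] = 2*c + 6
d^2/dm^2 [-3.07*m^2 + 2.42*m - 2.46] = -6.14000000000000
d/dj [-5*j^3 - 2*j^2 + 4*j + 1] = -15*j^2 - 4*j + 4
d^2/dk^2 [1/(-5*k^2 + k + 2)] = 2*(-25*k^2 + 5*k + (10*k - 1)^2 + 10)/(-5*k^2 + k + 2)^3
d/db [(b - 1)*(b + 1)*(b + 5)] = 3*b^2 + 10*b - 1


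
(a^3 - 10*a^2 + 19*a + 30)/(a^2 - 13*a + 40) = (a^2 - 5*a - 6)/(a - 8)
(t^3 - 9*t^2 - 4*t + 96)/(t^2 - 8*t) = t - 1 - 12/t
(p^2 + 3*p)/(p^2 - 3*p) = (p + 3)/(p - 3)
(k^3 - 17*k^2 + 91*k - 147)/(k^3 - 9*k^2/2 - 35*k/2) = 2*(k^2 - 10*k + 21)/(k*(2*k + 5))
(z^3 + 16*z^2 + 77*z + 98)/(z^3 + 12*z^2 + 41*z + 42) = (z + 7)/(z + 3)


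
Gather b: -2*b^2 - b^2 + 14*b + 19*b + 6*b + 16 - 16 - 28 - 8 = -3*b^2 + 39*b - 36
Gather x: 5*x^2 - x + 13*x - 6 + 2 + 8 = 5*x^2 + 12*x + 4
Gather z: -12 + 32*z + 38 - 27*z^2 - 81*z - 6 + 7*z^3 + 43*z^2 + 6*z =7*z^3 + 16*z^2 - 43*z + 20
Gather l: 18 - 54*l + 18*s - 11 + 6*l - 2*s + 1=-48*l + 16*s + 8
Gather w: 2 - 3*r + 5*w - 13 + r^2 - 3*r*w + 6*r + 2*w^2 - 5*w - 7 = r^2 - 3*r*w + 3*r + 2*w^2 - 18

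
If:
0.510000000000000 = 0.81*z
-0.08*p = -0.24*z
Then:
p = 1.89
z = 0.63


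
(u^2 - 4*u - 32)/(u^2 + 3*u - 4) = (u - 8)/(u - 1)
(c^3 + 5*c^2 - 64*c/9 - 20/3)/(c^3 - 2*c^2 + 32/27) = 3*(3*c^2 + 13*c - 30)/(9*c^2 - 24*c + 16)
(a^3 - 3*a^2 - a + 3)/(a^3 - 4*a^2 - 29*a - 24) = (a^2 - 4*a + 3)/(a^2 - 5*a - 24)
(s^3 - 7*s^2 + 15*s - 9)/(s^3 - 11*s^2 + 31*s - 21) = (s - 3)/(s - 7)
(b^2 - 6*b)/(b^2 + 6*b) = (b - 6)/(b + 6)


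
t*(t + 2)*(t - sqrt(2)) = t^3 - sqrt(2)*t^2 + 2*t^2 - 2*sqrt(2)*t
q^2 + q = q*(q + 1)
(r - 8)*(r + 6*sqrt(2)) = r^2 - 8*r + 6*sqrt(2)*r - 48*sqrt(2)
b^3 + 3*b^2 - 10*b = b*(b - 2)*(b + 5)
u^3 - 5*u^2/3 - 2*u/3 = u*(u - 2)*(u + 1/3)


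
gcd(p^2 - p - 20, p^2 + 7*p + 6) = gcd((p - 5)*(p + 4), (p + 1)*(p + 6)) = 1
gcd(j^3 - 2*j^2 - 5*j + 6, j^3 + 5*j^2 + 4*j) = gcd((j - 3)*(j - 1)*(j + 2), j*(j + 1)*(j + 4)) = 1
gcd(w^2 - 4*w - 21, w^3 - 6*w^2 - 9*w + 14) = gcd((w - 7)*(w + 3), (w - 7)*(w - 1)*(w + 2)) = w - 7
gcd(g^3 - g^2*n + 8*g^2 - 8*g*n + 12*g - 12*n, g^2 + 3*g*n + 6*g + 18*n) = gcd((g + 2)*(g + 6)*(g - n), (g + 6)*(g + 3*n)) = g + 6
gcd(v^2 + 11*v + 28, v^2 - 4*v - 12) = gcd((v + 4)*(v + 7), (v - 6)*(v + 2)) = 1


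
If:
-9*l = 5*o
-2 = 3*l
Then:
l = -2/3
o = 6/5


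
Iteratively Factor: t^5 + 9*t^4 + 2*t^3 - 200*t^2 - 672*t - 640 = (t + 4)*(t^4 + 5*t^3 - 18*t^2 - 128*t - 160) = (t - 5)*(t + 4)*(t^3 + 10*t^2 + 32*t + 32) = (t - 5)*(t + 2)*(t + 4)*(t^2 + 8*t + 16) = (t - 5)*(t + 2)*(t + 4)^2*(t + 4)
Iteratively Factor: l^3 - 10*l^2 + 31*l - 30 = (l - 3)*(l^2 - 7*l + 10) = (l - 3)*(l - 2)*(l - 5)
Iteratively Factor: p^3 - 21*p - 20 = (p + 4)*(p^2 - 4*p - 5) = (p - 5)*(p + 4)*(p + 1)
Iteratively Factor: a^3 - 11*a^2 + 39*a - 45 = (a - 5)*(a^2 - 6*a + 9) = (a - 5)*(a - 3)*(a - 3)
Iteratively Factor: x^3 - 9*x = (x + 3)*(x^2 - 3*x) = x*(x + 3)*(x - 3)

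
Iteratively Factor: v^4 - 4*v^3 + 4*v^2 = (v)*(v^3 - 4*v^2 + 4*v) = v^2*(v^2 - 4*v + 4) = v^2*(v - 2)*(v - 2)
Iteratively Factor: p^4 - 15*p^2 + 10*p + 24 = (p + 1)*(p^3 - p^2 - 14*p + 24) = (p - 3)*(p + 1)*(p^2 + 2*p - 8) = (p - 3)*(p + 1)*(p + 4)*(p - 2)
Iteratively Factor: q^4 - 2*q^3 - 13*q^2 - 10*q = (q - 5)*(q^3 + 3*q^2 + 2*q) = (q - 5)*(q + 2)*(q^2 + q) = (q - 5)*(q + 1)*(q + 2)*(q)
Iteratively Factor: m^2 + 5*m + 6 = (m + 2)*(m + 3)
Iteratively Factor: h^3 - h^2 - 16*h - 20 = (h + 2)*(h^2 - 3*h - 10) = (h - 5)*(h + 2)*(h + 2)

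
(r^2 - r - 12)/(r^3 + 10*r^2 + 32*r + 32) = (r^2 - r - 12)/(r^3 + 10*r^2 + 32*r + 32)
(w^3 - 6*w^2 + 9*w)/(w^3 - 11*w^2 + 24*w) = (w - 3)/(w - 8)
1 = 1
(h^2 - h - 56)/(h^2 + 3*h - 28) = (h - 8)/(h - 4)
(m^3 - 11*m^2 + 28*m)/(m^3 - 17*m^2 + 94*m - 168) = m/(m - 6)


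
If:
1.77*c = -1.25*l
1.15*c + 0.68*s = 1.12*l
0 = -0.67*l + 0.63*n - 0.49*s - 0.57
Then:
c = -0.248545279101728*s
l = 0.351940115208047*s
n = 1.15206329712602*s + 0.904761904761905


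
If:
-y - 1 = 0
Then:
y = -1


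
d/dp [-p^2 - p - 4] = -2*p - 1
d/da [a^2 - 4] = 2*a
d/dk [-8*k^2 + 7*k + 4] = 7 - 16*k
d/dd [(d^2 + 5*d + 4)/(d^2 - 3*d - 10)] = 2*(-4*d^2 - 14*d - 19)/(d^4 - 6*d^3 - 11*d^2 + 60*d + 100)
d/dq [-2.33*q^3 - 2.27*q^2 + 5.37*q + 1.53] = -6.99*q^2 - 4.54*q + 5.37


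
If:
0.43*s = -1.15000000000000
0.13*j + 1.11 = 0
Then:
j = -8.54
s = -2.67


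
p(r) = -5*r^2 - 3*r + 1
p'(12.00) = -123.00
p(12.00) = -755.00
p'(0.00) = -3.00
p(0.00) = 1.00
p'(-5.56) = 52.60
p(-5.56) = -136.89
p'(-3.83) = 35.30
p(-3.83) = -60.85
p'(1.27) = -15.70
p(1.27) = -10.87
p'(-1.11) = 8.10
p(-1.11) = -1.83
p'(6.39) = -66.90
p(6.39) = -222.33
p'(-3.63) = 33.30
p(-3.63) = -53.99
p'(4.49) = -47.90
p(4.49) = -113.27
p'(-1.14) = 8.40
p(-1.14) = -2.08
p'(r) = -10*r - 3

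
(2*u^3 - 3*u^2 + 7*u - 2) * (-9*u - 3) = -18*u^4 + 21*u^3 - 54*u^2 - 3*u + 6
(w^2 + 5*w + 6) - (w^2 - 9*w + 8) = 14*w - 2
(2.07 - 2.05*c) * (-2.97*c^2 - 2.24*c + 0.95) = 6.0885*c^3 - 1.5559*c^2 - 6.5843*c + 1.9665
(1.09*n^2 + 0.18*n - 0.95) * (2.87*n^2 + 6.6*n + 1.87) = 3.1283*n^4 + 7.7106*n^3 + 0.4998*n^2 - 5.9334*n - 1.7765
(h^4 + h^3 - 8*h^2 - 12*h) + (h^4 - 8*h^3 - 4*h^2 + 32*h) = 2*h^4 - 7*h^3 - 12*h^2 + 20*h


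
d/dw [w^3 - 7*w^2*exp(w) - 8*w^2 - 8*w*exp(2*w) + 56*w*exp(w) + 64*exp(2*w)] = -7*w^2*exp(w) + 3*w^2 - 16*w*exp(2*w) + 42*w*exp(w) - 16*w + 120*exp(2*w) + 56*exp(w)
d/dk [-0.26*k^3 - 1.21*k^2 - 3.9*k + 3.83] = -0.78*k^2 - 2.42*k - 3.9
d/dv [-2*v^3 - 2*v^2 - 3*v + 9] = -6*v^2 - 4*v - 3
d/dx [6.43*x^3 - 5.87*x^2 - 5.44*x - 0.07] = 19.29*x^2 - 11.74*x - 5.44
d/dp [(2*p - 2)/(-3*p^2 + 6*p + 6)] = 2*(p^2 - 2*p + 4)/(3*(p^4 - 4*p^3 + 8*p + 4))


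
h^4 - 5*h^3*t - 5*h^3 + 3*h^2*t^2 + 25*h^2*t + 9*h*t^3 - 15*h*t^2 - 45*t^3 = (h - 5)*(h - 3*t)^2*(h + t)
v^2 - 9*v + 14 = (v - 7)*(v - 2)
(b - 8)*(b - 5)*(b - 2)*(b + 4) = b^4 - 11*b^3 + 6*b^2 + 184*b - 320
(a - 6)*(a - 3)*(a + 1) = a^3 - 8*a^2 + 9*a + 18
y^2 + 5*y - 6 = (y - 1)*(y + 6)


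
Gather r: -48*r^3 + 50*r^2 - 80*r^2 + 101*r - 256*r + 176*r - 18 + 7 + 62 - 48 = -48*r^3 - 30*r^2 + 21*r + 3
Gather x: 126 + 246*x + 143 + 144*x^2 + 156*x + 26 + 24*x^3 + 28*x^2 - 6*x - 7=24*x^3 + 172*x^2 + 396*x + 288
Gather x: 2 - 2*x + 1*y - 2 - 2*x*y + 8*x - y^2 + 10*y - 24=x*(6 - 2*y) - y^2 + 11*y - 24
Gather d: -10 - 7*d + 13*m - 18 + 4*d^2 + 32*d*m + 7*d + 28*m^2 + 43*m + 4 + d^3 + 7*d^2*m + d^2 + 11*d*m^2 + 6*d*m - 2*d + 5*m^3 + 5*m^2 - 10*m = d^3 + d^2*(7*m + 5) + d*(11*m^2 + 38*m - 2) + 5*m^3 + 33*m^2 + 46*m - 24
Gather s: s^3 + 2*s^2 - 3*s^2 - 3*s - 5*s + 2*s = s^3 - s^2 - 6*s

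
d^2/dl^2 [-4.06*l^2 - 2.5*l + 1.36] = -8.12000000000000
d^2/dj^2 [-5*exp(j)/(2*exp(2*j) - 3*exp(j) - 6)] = (-20*exp(4*j) - 30*exp(3*j) - 360*exp(2*j) + 90*exp(j) - 180)*exp(j)/(8*exp(6*j) - 36*exp(5*j) - 18*exp(4*j) + 189*exp(3*j) + 54*exp(2*j) - 324*exp(j) - 216)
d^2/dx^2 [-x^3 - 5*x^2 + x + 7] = -6*x - 10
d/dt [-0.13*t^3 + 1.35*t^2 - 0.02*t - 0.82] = -0.39*t^2 + 2.7*t - 0.02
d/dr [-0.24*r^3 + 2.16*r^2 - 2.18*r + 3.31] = -0.72*r^2 + 4.32*r - 2.18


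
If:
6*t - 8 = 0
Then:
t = 4/3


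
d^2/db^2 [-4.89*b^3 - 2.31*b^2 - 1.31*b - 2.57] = -29.34*b - 4.62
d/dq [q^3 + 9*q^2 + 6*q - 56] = 3*q^2 + 18*q + 6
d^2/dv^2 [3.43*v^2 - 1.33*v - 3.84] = 6.86000000000000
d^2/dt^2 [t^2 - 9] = 2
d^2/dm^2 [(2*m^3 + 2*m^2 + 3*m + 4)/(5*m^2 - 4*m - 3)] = 2*(177*m^3 + 462*m^2 - 51*m + 106)/(125*m^6 - 300*m^5 + 15*m^4 + 296*m^3 - 9*m^2 - 108*m - 27)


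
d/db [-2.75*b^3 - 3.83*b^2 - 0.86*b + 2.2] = -8.25*b^2 - 7.66*b - 0.86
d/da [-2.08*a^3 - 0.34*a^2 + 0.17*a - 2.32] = -6.24*a^2 - 0.68*a + 0.17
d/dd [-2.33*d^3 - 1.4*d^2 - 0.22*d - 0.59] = -6.99*d^2 - 2.8*d - 0.22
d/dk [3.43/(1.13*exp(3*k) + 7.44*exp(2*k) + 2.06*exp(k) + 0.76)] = (-11.6277*exp(2*k) - 51.0384*exp(k) - 7.0658)*exp(k)/(1.13*exp(3*k) + 7.44*exp(2*k) + 2.06*exp(k) + 0.76)^2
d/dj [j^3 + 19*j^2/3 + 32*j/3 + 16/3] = 3*j^2 + 38*j/3 + 32/3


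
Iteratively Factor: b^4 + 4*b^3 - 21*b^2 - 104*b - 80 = (b - 5)*(b^3 + 9*b^2 + 24*b + 16) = (b - 5)*(b + 4)*(b^2 + 5*b + 4) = (b - 5)*(b + 1)*(b + 4)*(b + 4)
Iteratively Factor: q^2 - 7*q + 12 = (q - 4)*(q - 3)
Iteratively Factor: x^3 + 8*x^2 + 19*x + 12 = (x + 1)*(x^2 + 7*x + 12) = (x + 1)*(x + 3)*(x + 4)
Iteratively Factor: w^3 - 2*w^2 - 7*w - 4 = (w - 4)*(w^2 + 2*w + 1) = (w - 4)*(w + 1)*(w + 1)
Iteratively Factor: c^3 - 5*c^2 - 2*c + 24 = (c - 3)*(c^2 - 2*c - 8) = (c - 4)*(c - 3)*(c + 2)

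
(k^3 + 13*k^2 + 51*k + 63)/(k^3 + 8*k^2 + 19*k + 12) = (k^2 + 10*k + 21)/(k^2 + 5*k + 4)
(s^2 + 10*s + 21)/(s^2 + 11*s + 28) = (s + 3)/(s + 4)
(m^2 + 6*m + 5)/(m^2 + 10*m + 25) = (m + 1)/(m + 5)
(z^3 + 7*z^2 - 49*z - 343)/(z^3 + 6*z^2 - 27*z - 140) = (z^2 - 49)/(z^2 - z - 20)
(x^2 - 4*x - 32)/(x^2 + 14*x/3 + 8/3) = 3*(x - 8)/(3*x + 2)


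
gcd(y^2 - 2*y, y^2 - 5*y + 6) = y - 2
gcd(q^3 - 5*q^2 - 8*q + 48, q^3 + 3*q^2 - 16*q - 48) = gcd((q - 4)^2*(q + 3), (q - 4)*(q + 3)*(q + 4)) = q^2 - q - 12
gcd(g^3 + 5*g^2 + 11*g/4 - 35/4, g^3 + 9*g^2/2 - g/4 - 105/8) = g^2 + 6*g + 35/4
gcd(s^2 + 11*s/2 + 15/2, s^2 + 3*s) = s + 3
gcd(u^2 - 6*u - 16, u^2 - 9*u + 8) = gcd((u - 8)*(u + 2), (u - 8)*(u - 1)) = u - 8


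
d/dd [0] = 0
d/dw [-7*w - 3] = -7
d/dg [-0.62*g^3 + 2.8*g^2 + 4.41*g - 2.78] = -1.86*g^2 + 5.6*g + 4.41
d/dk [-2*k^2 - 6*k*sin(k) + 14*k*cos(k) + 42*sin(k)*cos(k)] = -14*k*sin(k) - 6*k*cos(k) - 4*k - 6*sin(k) + 14*cos(k) + 42*cos(2*k)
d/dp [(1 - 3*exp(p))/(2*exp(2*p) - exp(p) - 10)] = ((3*exp(p) - 1)*(4*exp(p) - 1) - 6*exp(2*p) + 3*exp(p) + 30)*exp(p)/(-2*exp(2*p) + exp(p) + 10)^2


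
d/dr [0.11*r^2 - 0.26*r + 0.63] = 0.22*r - 0.26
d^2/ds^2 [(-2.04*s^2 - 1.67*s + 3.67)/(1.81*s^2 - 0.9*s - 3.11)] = (-17.588494*s^3 + 3.23953800000002*s^2 - 92.274162*s + 17.149486)/(5.929741*s^6 - 8.84547*s^5 - 26.167713*s^4 + 29.66814*s^3 + 44.962203*s^2 - 26.11467*s - 30.080231)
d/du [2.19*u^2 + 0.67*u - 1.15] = 4.38*u + 0.67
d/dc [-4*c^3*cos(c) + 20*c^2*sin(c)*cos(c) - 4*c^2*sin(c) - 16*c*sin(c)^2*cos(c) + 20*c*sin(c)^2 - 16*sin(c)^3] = 4*c^3*sin(c) - 40*c^2*sin(c)^2 - 16*c^2*cos(c) + 20*c^2 + 48*c*sin(c)^3 + 80*c*sin(c)*cos(c) - 40*c*sin(c) - 64*sin(c)^2*cos(c) + 20*sin(c)^2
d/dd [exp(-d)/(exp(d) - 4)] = 2*(2 - exp(d))*exp(-d)/(exp(2*d) - 8*exp(d) + 16)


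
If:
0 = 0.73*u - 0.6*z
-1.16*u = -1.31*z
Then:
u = 0.00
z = 0.00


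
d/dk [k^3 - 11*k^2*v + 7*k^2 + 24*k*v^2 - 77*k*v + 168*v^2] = 3*k^2 - 22*k*v + 14*k + 24*v^2 - 77*v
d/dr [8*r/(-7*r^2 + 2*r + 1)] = 8*(7*r^2 + 1)/(49*r^4 - 28*r^3 - 10*r^2 + 4*r + 1)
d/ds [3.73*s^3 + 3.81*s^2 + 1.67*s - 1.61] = 11.19*s^2 + 7.62*s + 1.67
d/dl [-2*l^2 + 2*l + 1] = 2 - 4*l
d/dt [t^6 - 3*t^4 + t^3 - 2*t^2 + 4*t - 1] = 6*t^5 - 12*t^3 + 3*t^2 - 4*t + 4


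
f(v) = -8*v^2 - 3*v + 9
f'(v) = -16*v - 3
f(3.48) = -98.32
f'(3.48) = -58.68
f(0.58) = 4.57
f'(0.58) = -12.28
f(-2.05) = -18.47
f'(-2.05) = 29.80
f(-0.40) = 8.92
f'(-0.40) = 3.40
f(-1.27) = -0.09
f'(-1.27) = 17.32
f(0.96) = -1.25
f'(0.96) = -18.36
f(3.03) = -73.54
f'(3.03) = -51.48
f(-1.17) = 1.56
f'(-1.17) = 15.72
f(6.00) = -297.00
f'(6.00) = -99.00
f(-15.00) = -1746.00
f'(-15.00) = 237.00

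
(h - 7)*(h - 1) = h^2 - 8*h + 7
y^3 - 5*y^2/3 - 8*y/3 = y*(y - 8/3)*(y + 1)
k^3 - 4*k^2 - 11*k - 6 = (k - 6)*(k + 1)^2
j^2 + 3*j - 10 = (j - 2)*(j + 5)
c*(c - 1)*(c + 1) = c^3 - c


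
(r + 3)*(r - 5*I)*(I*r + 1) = I*r^3 + 6*r^2 + 3*I*r^2 + 18*r - 5*I*r - 15*I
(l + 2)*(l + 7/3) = l^2 + 13*l/3 + 14/3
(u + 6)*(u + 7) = u^2 + 13*u + 42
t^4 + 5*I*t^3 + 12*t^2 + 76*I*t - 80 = (t - 4*I)*(t + 2*I)^2*(t + 5*I)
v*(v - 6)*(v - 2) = v^3 - 8*v^2 + 12*v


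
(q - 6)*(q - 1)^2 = q^3 - 8*q^2 + 13*q - 6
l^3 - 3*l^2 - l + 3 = (l - 3)*(l - 1)*(l + 1)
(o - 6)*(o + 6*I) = o^2 - 6*o + 6*I*o - 36*I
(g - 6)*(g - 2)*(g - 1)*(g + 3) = g^4 - 6*g^3 - 7*g^2 + 48*g - 36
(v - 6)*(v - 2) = v^2 - 8*v + 12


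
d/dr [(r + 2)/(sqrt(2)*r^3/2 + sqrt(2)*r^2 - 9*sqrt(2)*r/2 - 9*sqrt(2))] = -2*sqrt(2)*r/(r^4 - 18*r^2 + 81)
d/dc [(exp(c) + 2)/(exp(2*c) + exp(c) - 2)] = -exp(c)/(exp(2*c) - 2*exp(c) + 1)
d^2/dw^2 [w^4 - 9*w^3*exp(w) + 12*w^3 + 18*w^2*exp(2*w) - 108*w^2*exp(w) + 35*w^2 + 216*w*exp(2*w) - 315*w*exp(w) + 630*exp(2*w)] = -9*w^3*exp(w) + 72*w^2*exp(2*w) - 162*w^2*exp(w) + 12*w^2 + 1008*w*exp(2*w) - 801*w*exp(w) + 72*w + 3420*exp(2*w) - 846*exp(w) + 70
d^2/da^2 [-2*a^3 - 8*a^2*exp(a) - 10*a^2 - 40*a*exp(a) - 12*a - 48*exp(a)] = -8*a^2*exp(a) - 72*a*exp(a) - 12*a - 144*exp(a) - 20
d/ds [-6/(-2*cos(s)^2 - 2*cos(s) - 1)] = 12*(sin(s) + sin(2*s))/(2*cos(s) + cos(2*s) + 2)^2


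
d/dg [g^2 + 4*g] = 2*g + 4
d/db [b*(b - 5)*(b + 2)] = 3*b^2 - 6*b - 10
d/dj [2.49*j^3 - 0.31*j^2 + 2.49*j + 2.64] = 7.47*j^2 - 0.62*j + 2.49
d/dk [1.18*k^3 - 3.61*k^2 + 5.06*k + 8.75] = 3.54*k^2 - 7.22*k + 5.06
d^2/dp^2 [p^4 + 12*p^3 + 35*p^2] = 12*p^2 + 72*p + 70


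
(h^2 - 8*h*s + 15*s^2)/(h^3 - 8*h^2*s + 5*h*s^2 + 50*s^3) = (-h + 3*s)/(-h^2 + 3*h*s + 10*s^2)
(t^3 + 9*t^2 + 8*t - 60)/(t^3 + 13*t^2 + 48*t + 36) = (t^2 + 3*t - 10)/(t^2 + 7*t + 6)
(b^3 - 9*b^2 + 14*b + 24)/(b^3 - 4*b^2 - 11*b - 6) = (b - 4)/(b + 1)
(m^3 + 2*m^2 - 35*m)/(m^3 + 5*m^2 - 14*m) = (m - 5)/(m - 2)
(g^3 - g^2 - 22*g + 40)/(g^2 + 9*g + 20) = (g^2 - 6*g + 8)/(g + 4)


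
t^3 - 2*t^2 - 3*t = t*(t - 3)*(t + 1)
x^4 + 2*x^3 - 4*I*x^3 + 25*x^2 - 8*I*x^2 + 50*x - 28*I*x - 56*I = (x + 2)*(x - 7*I)*(x - I)*(x + 4*I)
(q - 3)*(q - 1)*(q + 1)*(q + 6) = q^4 + 3*q^3 - 19*q^2 - 3*q + 18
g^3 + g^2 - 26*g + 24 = (g - 4)*(g - 1)*(g + 6)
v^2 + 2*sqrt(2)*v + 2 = (v + sqrt(2))^2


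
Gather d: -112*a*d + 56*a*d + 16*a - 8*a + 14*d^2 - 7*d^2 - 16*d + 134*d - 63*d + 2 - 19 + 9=8*a + 7*d^2 + d*(55 - 56*a) - 8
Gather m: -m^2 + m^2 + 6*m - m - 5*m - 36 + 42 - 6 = 0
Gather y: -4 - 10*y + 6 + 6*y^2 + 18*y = 6*y^2 + 8*y + 2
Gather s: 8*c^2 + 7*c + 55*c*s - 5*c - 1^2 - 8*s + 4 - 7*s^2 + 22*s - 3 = 8*c^2 + 2*c - 7*s^2 + s*(55*c + 14)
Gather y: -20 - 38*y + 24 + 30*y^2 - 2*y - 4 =30*y^2 - 40*y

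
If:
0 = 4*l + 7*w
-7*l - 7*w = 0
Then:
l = 0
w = 0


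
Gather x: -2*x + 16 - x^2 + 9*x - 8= -x^2 + 7*x + 8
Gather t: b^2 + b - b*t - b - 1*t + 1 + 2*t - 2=b^2 + t*(1 - b) - 1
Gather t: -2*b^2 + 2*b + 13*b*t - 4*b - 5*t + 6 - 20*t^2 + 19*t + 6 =-2*b^2 - 2*b - 20*t^2 + t*(13*b + 14) + 12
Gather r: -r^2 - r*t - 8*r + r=-r^2 + r*(-t - 7)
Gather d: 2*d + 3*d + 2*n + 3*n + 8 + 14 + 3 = 5*d + 5*n + 25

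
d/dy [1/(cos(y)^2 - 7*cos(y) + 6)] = (2*cos(y) - 7)*sin(y)/(cos(y)^2 - 7*cos(y) + 6)^2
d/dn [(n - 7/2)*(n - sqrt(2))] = 2*n - 7/2 - sqrt(2)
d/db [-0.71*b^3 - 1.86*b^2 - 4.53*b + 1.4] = -2.13*b^2 - 3.72*b - 4.53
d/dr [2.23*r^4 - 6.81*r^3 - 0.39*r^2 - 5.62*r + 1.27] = 8.92*r^3 - 20.43*r^2 - 0.78*r - 5.62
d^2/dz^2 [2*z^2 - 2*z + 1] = 4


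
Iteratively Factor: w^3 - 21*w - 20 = (w + 1)*(w^2 - w - 20) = (w + 1)*(w + 4)*(w - 5)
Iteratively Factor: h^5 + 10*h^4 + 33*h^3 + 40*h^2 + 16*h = (h + 4)*(h^4 + 6*h^3 + 9*h^2 + 4*h) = (h + 1)*(h + 4)*(h^3 + 5*h^2 + 4*h) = (h + 1)^2*(h + 4)*(h^2 + 4*h) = h*(h + 1)^2*(h + 4)*(h + 4)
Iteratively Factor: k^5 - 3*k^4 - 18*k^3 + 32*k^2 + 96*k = (k + 3)*(k^4 - 6*k^3 + 32*k) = (k - 4)*(k + 3)*(k^3 - 2*k^2 - 8*k) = k*(k - 4)*(k + 3)*(k^2 - 2*k - 8) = k*(k - 4)^2*(k + 3)*(k + 2)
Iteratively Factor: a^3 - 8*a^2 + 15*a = (a - 5)*(a^2 - 3*a) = (a - 5)*(a - 3)*(a)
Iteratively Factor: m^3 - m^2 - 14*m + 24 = (m - 3)*(m^2 + 2*m - 8) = (m - 3)*(m - 2)*(m + 4)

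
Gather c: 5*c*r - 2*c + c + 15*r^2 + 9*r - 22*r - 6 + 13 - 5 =c*(5*r - 1) + 15*r^2 - 13*r + 2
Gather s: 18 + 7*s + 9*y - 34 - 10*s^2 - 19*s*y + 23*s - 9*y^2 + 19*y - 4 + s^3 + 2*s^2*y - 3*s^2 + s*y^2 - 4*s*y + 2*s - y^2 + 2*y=s^3 + s^2*(2*y - 13) + s*(y^2 - 23*y + 32) - 10*y^2 + 30*y - 20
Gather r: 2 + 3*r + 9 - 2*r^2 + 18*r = -2*r^2 + 21*r + 11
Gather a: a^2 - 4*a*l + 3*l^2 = a^2 - 4*a*l + 3*l^2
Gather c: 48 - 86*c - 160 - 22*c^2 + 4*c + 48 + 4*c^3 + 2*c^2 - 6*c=4*c^3 - 20*c^2 - 88*c - 64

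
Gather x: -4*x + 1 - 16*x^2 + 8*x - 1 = -16*x^2 + 4*x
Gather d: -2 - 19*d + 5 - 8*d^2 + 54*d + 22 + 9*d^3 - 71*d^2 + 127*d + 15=9*d^3 - 79*d^2 + 162*d + 40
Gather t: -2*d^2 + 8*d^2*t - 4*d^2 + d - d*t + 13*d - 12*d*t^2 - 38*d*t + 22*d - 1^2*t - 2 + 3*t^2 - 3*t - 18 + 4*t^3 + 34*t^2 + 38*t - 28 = -6*d^2 + 36*d + 4*t^3 + t^2*(37 - 12*d) + t*(8*d^2 - 39*d + 34) - 48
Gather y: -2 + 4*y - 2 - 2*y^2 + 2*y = -2*y^2 + 6*y - 4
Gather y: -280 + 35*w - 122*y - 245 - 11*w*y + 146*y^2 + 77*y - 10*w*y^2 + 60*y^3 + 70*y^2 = 35*w + 60*y^3 + y^2*(216 - 10*w) + y*(-11*w - 45) - 525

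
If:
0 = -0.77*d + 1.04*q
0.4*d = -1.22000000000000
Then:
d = -3.05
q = -2.26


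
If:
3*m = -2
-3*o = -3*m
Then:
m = -2/3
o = -2/3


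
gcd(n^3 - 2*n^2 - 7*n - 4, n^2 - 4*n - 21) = 1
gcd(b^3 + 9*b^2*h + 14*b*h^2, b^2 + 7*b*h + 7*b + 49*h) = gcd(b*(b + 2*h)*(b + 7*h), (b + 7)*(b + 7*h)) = b + 7*h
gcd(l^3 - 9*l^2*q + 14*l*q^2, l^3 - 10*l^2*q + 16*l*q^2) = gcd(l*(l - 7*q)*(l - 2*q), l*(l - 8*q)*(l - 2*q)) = -l^2 + 2*l*q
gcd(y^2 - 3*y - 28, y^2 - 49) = y - 7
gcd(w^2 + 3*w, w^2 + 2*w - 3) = w + 3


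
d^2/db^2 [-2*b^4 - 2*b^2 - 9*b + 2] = -24*b^2 - 4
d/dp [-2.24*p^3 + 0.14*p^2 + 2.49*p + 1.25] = -6.72*p^2 + 0.28*p + 2.49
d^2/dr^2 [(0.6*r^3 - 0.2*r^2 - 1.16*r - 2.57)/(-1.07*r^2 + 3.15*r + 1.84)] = (3.5527136788005e-15*r^4 - 10.265192*r^3 - 0.848682000000001*r^2 - 50.458422*r + 49.028802)/(1.225043*r^6 - 10.819305*r^5 + 25.531377*r^4 + 5.95444500000001*r^3 - 43.904424*r^2 - 31.99392*r - 6.229504)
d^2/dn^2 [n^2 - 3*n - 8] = 2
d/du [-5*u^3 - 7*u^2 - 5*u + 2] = -15*u^2 - 14*u - 5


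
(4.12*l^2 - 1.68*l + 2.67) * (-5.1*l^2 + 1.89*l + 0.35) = -21.012*l^4 + 16.3548*l^3 - 15.3502*l^2 + 4.4583*l + 0.9345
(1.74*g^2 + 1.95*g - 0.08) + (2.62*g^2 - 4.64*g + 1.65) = 4.36*g^2 - 2.69*g + 1.57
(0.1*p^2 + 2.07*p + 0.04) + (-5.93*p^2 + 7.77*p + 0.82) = -5.83*p^2 + 9.84*p + 0.86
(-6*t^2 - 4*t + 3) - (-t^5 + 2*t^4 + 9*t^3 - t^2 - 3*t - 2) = t^5 - 2*t^4 - 9*t^3 - 5*t^2 - t + 5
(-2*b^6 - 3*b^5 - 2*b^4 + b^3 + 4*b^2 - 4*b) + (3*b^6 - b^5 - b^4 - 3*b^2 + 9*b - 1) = b^6 - 4*b^5 - 3*b^4 + b^3 + b^2 + 5*b - 1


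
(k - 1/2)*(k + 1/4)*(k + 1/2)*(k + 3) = k^4 + 13*k^3/4 + k^2/2 - 13*k/16 - 3/16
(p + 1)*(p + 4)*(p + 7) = p^3 + 12*p^2 + 39*p + 28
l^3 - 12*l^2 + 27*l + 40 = (l - 8)*(l - 5)*(l + 1)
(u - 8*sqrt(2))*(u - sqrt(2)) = u^2 - 9*sqrt(2)*u + 16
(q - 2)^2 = q^2 - 4*q + 4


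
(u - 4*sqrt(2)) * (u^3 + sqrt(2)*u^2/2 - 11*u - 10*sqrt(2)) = u^4 - 7*sqrt(2)*u^3/2 - 15*u^2 + 34*sqrt(2)*u + 80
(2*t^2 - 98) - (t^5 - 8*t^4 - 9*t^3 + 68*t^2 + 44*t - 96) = -t^5 + 8*t^4 + 9*t^3 - 66*t^2 - 44*t - 2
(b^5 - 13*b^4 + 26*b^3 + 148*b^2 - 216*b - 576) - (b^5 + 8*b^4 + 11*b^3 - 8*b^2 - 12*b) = -21*b^4 + 15*b^3 + 156*b^2 - 204*b - 576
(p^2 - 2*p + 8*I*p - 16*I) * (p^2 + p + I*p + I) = p^4 - p^3 + 9*I*p^3 - 10*p^2 - 9*I*p^2 + 8*p - 18*I*p + 16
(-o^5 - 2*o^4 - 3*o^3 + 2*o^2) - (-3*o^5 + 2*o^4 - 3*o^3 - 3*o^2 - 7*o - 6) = 2*o^5 - 4*o^4 + 5*o^2 + 7*o + 6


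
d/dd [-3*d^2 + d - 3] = 1 - 6*d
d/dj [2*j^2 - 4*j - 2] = 4*j - 4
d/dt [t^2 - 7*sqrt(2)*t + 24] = 2*t - 7*sqrt(2)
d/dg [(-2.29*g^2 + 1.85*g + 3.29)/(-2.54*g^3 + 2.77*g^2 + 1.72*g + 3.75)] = (-5.8166*g^4 + 9.398*g^3 + 16.0065*g^2 - 35.4016*g + 1.2787)/(6.4516*g^6 - 14.0716*g^5 - 1.0647*g^4 - 9.5212*g^3 + 23.7334*g^2 + 12.9*g + 14.0625)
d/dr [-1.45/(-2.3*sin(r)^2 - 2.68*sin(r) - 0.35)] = -(6.67*sin(r) + 3.886)*cos(r)/(2.3*sin(r)^2 + 2.68*sin(r) + 0.35)^2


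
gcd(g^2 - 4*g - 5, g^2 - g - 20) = g - 5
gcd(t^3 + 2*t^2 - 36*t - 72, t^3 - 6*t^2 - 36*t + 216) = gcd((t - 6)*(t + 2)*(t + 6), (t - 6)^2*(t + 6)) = t^2 - 36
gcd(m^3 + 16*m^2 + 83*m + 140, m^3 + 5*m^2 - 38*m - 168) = m^2 + 11*m + 28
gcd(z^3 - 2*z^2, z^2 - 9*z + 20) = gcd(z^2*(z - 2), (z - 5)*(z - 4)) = 1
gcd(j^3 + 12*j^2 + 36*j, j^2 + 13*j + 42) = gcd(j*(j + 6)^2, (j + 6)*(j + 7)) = j + 6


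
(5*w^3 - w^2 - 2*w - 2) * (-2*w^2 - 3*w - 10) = -10*w^5 - 13*w^4 - 43*w^3 + 20*w^2 + 26*w + 20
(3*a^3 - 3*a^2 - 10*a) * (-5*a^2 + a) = -15*a^5 + 18*a^4 + 47*a^3 - 10*a^2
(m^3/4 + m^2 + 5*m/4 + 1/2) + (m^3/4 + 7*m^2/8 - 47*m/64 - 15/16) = m^3/2 + 15*m^2/8 + 33*m/64 - 7/16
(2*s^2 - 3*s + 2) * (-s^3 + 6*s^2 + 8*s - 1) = -2*s^5 + 15*s^4 - 4*s^3 - 14*s^2 + 19*s - 2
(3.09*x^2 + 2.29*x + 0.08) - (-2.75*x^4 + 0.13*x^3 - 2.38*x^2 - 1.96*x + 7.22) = 2.75*x^4 - 0.13*x^3 + 5.47*x^2 + 4.25*x - 7.14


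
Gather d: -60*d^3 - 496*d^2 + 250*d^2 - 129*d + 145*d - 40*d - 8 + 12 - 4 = -60*d^3 - 246*d^2 - 24*d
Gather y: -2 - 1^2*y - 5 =-y - 7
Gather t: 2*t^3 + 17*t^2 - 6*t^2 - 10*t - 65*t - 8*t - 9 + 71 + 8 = 2*t^3 + 11*t^2 - 83*t + 70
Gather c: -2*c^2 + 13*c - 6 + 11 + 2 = -2*c^2 + 13*c + 7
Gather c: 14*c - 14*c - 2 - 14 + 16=0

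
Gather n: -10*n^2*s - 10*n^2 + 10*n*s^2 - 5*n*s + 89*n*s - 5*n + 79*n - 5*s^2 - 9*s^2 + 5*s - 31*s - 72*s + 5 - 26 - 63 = n^2*(-10*s - 10) + n*(10*s^2 + 84*s + 74) - 14*s^2 - 98*s - 84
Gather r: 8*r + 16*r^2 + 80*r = 16*r^2 + 88*r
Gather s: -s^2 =-s^2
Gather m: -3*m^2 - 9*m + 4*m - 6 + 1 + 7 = -3*m^2 - 5*m + 2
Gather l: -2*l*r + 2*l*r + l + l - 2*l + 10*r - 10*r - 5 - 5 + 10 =0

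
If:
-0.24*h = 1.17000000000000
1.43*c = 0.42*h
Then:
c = -1.43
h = -4.88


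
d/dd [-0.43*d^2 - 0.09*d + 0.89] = -0.86*d - 0.09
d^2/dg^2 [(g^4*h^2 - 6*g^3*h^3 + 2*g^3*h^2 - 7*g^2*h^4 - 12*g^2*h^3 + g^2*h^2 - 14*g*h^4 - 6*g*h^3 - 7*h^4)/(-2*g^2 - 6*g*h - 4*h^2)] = h^2*(-g^3 - 6*g^2*h - 12*g*h^2 + 28*h^3 - 36*h^2 + 9*h)/(g^3 + 6*g^2*h + 12*g*h^2 + 8*h^3)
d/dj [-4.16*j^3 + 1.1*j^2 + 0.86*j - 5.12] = -12.48*j^2 + 2.2*j + 0.86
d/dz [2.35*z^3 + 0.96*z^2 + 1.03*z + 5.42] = 7.05*z^2 + 1.92*z + 1.03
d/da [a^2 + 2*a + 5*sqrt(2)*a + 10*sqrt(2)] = 2*a + 2 + 5*sqrt(2)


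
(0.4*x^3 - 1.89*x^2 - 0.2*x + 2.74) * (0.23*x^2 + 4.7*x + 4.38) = 0.092*x^5 + 1.4453*x^4 - 7.177*x^3 - 8.588*x^2 + 12.002*x + 12.0012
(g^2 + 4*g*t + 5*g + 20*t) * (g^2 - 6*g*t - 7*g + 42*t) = g^4 - 2*g^3*t - 2*g^3 - 24*g^2*t^2 + 4*g^2*t - 35*g^2 + 48*g*t^2 + 70*g*t + 840*t^2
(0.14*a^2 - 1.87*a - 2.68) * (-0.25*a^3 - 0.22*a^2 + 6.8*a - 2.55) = -0.035*a^5 + 0.4367*a^4 + 2.0334*a^3 - 12.4834*a^2 - 13.4555*a + 6.834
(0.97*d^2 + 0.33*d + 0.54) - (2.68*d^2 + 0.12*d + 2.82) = -1.71*d^2 + 0.21*d - 2.28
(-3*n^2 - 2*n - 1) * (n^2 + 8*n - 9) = -3*n^4 - 26*n^3 + 10*n^2 + 10*n + 9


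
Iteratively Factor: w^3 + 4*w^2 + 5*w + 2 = (w + 1)*(w^2 + 3*w + 2) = (w + 1)*(w + 2)*(w + 1)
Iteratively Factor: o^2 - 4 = (o - 2)*(o + 2)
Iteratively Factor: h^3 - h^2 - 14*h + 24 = (h + 4)*(h^2 - 5*h + 6) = (h - 2)*(h + 4)*(h - 3)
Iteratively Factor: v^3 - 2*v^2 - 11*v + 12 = (v - 1)*(v^2 - v - 12) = (v - 1)*(v + 3)*(v - 4)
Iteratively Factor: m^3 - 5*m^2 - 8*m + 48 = (m - 4)*(m^2 - m - 12) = (m - 4)*(m + 3)*(m - 4)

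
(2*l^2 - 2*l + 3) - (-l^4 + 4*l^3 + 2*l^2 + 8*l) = l^4 - 4*l^3 - 10*l + 3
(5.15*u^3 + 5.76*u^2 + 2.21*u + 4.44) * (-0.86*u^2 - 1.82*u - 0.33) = -4.429*u^5 - 14.3266*u^4 - 14.0833*u^3 - 9.7414*u^2 - 8.8101*u - 1.4652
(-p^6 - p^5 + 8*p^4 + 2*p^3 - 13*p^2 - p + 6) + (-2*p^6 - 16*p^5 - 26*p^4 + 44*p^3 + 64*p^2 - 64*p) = -3*p^6 - 17*p^5 - 18*p^4 + 46*p^3 + 51*p^2 - 65*p + 6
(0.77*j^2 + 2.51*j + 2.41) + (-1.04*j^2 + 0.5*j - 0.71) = -0.27*j^2 + 3.01*j + 1.7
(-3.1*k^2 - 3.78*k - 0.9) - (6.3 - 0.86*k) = -3.1*k^2 - 2.92*k - 7.2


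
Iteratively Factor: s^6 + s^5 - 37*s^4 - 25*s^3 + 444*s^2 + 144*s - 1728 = (s + 3)*(s^5 - 2*s^4 - 31*s^3 + 68*s^2 + 240*s - 576) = (s - 4)*(s + 3)*(s^4 + 2*s^3 - 23*s^2 - 24*s + 144) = (s - 4)*(s - 3)*(s + 3)*(s^3 + 5*s^2 - 8*s - 48) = (s - 4)*(s - 3)*(s + 3)*(s + 4)*(s^2 + s - 12) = (s - 4)*(s - 3)*(s + 3)*(s + 4)^2*(s - 3)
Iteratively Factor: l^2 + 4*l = (l + 4)*(l)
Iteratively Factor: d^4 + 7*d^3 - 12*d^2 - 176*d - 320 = (d + 4)*(d^3 + 3*d^2 - 24*d - 80) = (d + 4)^2*(d^2 - d - 20) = (d + 4)^3*(d - 5)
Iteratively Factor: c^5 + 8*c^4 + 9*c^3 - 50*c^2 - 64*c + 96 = (c - 2)*(c^4 + 10*c^3 + 29*c^2 + 8*c - 48) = (c - 2)*(c + 3)*(c^3 + 7*c^2 + 8*c - 16) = (c - 2)*(c - 1)*(c + 3)*(c^2 + 8*c + 16) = (c - 2)*(c - 1)*(c + 3)*(c + 4)*(c + 4)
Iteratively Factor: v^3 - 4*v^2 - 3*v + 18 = (v + 2)*(v^2 - 6*v + 9) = (v - 3)*(v + 2)*(v - 3)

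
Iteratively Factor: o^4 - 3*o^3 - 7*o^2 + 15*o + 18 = (o - 3)*(o^3 - 7*o - 6) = (o - 3)*(o + 2)*(o^2 - 2*o - 3) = (o - 3)*(o + 1)*(o + 2)*(o - 3)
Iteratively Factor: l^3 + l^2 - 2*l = (l - 1)*(l^2 + 2*l) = (l - 1)*(l + 2)*(l)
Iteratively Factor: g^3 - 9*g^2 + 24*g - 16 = (g - 4)*(g^2 - 5*g + 4) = (g - 4)^2*(g - 1)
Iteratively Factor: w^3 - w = (w - 1)*(w^2 + w) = (w - 1)*(w + 1)*(w)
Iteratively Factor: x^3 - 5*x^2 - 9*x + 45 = (x + 3)*(x^2 - 8*x + 15) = (x - 3)*(x + 3)*(x - 5)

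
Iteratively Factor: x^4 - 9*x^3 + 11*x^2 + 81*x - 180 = (x - 5)*(x^3 - 4*x^2 - 9*x + 36) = (x - 5)*(x + 3)*(x^2 - 7*x + 12) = (x - 5)*(x - 4)*(x + 3)*(x - 3)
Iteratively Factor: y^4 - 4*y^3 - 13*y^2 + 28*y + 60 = (y + 2)*(y^3 - 6*y^2 - y + 30) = (y - 3)*(y + 2)*(y^2 - 3*y - 10) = (y - 3)*(y + 2)^2*(y - 5)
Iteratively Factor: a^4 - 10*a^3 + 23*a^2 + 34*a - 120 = (a + 2)*(a^3 - 12*a^2 + 47*a - 60) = (a - 4)*(a + 2)*(a^2 - 8*a + 15) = (a - 5)*(a - 4)*(a + 2)*(a - 3)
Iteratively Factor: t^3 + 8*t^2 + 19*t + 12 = (t + 4)*(t^2 + 4*t + 3) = (t + 1)*(t + 4)*(t + 3)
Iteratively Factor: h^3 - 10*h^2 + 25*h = (h - 5)*(h^2 - 5*h) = (h - 5)^2*(h)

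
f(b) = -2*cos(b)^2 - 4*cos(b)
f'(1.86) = 2.74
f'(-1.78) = -3.10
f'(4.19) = -1.74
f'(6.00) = -2.19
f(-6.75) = -5.17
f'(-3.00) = -0.00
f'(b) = 4*sin(b)*cos(b) + 4*sin(b)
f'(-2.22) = -1.26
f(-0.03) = -6.00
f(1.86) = 0.98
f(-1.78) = 0.74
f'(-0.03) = -0.24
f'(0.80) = 4.87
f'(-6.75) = -3.41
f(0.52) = -4.98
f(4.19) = 1.50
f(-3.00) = 2.00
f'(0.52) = 3.71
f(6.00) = -5.68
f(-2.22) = 1.69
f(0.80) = -3.76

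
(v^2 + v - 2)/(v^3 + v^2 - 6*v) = (v^2 + v - 2)/(v*(v^2 + v - 6))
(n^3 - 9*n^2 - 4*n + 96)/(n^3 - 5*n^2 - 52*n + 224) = (n + 3)/(n + 7)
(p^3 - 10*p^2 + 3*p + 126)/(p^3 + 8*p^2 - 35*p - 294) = (p^2 - 4*p - 21)/(p^2 + 14*p + 49)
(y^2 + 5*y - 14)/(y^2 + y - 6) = (y + 7)/(y + 3)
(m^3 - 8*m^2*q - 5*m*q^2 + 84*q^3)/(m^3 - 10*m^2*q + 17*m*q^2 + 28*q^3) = (m + 3*q)/(m + q)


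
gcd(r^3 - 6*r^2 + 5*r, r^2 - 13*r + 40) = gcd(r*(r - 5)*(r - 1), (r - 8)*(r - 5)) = r - 5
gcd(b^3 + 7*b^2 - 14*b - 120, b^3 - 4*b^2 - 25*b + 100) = b^2 + b - 20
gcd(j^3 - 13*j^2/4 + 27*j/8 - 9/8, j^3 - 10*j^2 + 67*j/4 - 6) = j - 3/2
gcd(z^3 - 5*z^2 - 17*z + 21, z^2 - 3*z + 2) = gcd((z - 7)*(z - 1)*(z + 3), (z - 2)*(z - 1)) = z - 1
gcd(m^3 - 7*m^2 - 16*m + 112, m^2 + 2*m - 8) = m + 4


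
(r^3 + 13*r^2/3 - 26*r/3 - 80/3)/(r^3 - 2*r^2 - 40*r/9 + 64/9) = 3*(r + 5)/(3*r - 4)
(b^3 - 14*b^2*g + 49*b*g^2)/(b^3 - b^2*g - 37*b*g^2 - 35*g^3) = b*(b - 7*g)/(b^2 + 6*b*g + 5*g^2)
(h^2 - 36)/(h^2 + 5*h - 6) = (h - 6)/(h - 1)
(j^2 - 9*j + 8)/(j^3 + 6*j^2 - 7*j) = (j - 8)/(j*(j + 7))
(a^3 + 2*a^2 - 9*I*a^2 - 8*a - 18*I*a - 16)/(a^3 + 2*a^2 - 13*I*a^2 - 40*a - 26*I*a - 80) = (a - I)/(a - 5*I)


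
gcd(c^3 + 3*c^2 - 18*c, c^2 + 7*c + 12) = 1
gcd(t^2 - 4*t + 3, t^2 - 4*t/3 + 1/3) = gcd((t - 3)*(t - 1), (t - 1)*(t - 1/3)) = t - 1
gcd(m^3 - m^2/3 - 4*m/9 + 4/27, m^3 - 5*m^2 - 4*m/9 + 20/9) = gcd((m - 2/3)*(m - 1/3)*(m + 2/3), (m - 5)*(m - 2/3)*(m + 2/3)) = m^2 - 4/9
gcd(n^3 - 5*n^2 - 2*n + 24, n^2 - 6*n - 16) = n + 2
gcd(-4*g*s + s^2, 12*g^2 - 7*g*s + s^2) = -4*g + s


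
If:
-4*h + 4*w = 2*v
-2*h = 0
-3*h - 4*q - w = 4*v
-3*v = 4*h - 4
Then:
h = 0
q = -3/2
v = 4/3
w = 2/3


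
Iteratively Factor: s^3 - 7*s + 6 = (s + 3)*(s^2 - 3*s + 2) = (s - 1)*(s + 3)*(s - 2)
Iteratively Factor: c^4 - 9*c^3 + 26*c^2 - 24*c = (c - 3)*(c^3 - 6*c^2 + 8*c) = c*(c - 3)*(c^2 - 6*c + 8) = c*(c - 3)*(c - 2)*(c - 4)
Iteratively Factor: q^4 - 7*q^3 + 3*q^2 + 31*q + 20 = (q - 4)*(q^3 - 3*q^2 - 9*q - 5) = (q - 5)*(q - 4)*(q^2 + 2*q + 1) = (q - 5)*(q - 4)*(q + 1)*(q + 1)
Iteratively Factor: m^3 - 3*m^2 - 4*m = (m + 1)*(m^2 - 4*m) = (m - 4)*(m + 1)*(m)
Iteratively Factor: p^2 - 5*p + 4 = (p - 1)*(p - 4)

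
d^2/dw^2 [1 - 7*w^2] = -14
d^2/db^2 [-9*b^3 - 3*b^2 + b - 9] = -54*b - 6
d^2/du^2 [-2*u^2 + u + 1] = -4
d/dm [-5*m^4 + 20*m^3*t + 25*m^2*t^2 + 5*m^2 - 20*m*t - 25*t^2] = -20*m^3 + 60*m^2*t + 50*m*t^2 + 10*m - 20*t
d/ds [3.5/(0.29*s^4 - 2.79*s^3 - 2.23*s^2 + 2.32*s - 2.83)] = (-4.06*s^3 + 29.295*s^2 + 15.61*s - 8.12)/(-0.29*s^4 + 2.79*s^3 + 2.23*s^2 - 2.32*s + 2.83)^2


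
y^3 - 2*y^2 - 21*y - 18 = (y - 6)*(y + 1)*(y + 3)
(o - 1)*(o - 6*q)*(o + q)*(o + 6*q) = o^4 + o^3*q - o^3 - 36*o^2*q^2 - o^2*q - 36*o*q^3 + 36*o*q^2 + 36*q^3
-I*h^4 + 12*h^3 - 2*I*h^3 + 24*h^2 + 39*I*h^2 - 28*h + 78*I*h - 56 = (h + 2)*(h + 4*I)*(h + 7*I)*(-I*h + 1)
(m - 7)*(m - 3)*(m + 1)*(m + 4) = m^4 - 5*m^3 - 25*m^2 + 65*m + 84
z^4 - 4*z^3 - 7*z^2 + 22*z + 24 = (z - 4)*(z - 3)*(z + 1)*(z + 2)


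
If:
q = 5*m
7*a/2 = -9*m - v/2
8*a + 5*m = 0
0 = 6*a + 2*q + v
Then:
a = 0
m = 0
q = 0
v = 0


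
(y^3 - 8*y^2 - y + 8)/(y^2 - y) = y - 7 - 8/y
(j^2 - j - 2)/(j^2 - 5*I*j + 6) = (j^2 - j - 2)/(j^2 - 5*I*j + 6)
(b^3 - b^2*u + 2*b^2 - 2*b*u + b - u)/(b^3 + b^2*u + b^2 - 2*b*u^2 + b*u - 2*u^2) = (b + 1)/(b + 2*u)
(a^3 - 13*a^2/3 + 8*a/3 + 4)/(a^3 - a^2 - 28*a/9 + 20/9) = 3*(3*a^2 - 7*a - 6)/(9*a^2 + 9*a - 10)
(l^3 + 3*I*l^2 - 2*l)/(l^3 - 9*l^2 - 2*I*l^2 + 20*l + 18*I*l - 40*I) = l*(l^2 + 3*I*l - 2)/(l^3 - l^2*(9 + 2*I) + 2*l*(10 + 9*I) - 40*I)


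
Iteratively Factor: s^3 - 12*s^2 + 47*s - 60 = (s - 3)*(s^2 - 9*s + 20) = (s - 5)*(s - 3)*(s - 4)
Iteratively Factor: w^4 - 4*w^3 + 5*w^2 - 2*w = (w - 2)*(w^3 - 2*w^2 + w) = w*(w - 2)*(w^2 - 2*w + 1) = w*(w - 2)*(w - 1)*(w - 1)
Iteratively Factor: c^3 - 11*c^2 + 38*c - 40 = (c - 5)*(c^2 - 6*c + 8) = (c - 5)*(c - 4)*(c - 2)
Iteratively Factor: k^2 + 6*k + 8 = (k + 4)*(k + 2)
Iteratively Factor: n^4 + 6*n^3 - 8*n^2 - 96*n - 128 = (n + 4)*(n^3 + 2*n^2 - 16*n - 32) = (n + 2)*(n + 4)*(n^2 - 16) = (n + 2)*(n + 4)^2*(n - 4)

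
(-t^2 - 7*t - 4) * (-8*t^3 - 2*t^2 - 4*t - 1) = 8*t^5 + 58*t^4 + 50*t^3 + 37*t^2 + 23*t + 4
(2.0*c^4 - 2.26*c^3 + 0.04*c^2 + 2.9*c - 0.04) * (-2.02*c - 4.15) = -4.04*c^5 - 3.7348*c^4 + 9.2982*c^3 - 6.024*c^2 - 11.9542*c + 0.166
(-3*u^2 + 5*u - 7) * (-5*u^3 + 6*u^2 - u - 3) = 15*u^5 - 43*u^4 + 68*u^3 - 38*u^2 - 8*u + 21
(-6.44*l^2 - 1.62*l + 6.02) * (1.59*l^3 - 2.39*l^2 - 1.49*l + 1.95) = -10.2396*l^5 + 12.8158*l^4 + 23.0392*l^3 - 24.532*l^2 - 12.1288*l + 11.739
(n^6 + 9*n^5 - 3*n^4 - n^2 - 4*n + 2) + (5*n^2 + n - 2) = n^6 + 9*n^5 - 3*n^4 + 4*n^2 - 3*n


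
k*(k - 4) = k^2 - 4*k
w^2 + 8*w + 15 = (w + 3)*(w + 5)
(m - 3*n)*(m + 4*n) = m^2 + m*n - 12*n^2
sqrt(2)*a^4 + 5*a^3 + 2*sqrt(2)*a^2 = a^2*(a + 2*sqrt(2))*(sqrt(2)*a + 1)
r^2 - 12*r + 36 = (r - 6)^2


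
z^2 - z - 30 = (z - 6)*(z + 5)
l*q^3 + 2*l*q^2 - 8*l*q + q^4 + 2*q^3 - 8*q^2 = q*(l + q)*(q - 2)*(q + 4)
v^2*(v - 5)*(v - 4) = v^4 - 9*v^3 + 20*v^2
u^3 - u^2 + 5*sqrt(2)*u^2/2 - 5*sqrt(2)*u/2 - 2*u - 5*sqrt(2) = (u - 2)*(u + 1)*(u + 5*sqrt(2)/2)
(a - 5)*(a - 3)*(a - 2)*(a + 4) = a^4 - 6*a^3 - 9*a^2 + 94*a - 120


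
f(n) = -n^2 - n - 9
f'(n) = -2*n - 1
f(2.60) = -18.36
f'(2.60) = -6.20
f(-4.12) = -21.85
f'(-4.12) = 7.24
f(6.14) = -52.84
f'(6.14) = -13.28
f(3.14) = -22.00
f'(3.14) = -7.28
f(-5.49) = -33.65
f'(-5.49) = 9.98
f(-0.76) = -8.82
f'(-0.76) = 0.52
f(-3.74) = -19.25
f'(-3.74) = 6.48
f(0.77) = -10.36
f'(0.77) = -2.54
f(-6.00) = -39.00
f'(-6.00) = 11.00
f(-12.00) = -141.00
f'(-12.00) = 23.00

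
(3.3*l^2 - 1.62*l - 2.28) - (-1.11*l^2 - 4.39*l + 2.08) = 4.41*l^2 + 2.77*l - 4.36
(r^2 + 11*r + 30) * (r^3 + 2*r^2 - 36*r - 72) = r^5 + 13*r^4 + 16*r^3 - 408*r^2 - 1872*r - 2160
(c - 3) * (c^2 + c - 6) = c^3 - 2*c^2 - 9*c + 18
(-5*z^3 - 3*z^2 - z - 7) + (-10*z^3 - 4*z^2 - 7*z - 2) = -15*z^3 - 7*z^2 - 8*z - 9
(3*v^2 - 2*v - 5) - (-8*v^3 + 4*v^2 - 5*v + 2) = 8*v^3 - v^2 + 3*v - 7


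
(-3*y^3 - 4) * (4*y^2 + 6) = -12*y^5 - 18*y^3 - 16*y^2 - 24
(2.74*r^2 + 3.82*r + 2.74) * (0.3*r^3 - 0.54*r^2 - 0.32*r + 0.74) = 0.822*r^5 - 0.3336*r^4 - 2.1176*r^3 - 0.6744*r^2 + 1.95*r + 2.0276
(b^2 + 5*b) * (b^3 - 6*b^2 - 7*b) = b^5 - b^4 - 37*b^3 - 35*b^2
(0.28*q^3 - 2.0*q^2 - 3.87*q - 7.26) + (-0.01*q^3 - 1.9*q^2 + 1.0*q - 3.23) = 0.27*q^3 - 3.9*q^2 - 2.87*q - 10.49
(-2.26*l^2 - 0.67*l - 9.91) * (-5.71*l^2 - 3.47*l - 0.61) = 12.9046*l^4 + 11.6679*l^3 + 60.2896*l^2 + 34.7964*l + 6.0451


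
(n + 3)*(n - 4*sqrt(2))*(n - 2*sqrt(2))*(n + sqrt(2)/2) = n^4 - 11*sqrt(2)*n^3/2 + 3*n^3 - 33*sqrt(2)*n^2/2 + 10*n^2 + 8*sqrt(2)*n + 30*n + 24*sqrt(2)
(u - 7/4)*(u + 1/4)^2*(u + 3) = u^4 + 7*u^3/4 - 73*u^2/16 - 163*u/64 - 21/64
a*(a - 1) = a^2 - a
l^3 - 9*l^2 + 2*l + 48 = (l - 8)*(l - 3)*(l + 2)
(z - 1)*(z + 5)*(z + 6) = z^3 + 10*z^2 + 19*z - 30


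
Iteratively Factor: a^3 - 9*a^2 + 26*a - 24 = (a - 2)*(a^2 - 7*a + 12) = (a - 3)*(a - 2)*(a - 4)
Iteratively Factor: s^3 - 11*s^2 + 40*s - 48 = (s - 4)*(s^2 - 7*s + 12) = (s - 4)*(s - 3)*(s - 4)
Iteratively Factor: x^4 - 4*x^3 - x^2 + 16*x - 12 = (x - 2)*(x^3 - 2*x^2 - 5*x + 6) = (x - 2)*(x - 1)*(x^2 - x - 6) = (x - 2)*(x - 1)*(x + 2)*(x - 3)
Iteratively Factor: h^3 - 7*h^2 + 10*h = (h)*(h^2 - 7*h + 10) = h*(h - 5)*(h - 2)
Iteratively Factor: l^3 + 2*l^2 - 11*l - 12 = (l + 1)*(l^2 + l - 12) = (l - 3)*(l + 1)*(l + 4)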